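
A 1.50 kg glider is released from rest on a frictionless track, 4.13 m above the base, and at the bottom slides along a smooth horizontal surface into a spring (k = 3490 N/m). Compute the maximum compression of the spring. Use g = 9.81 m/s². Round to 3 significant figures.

Energy conservation (no friction) from release to max compression: mgh = ½kx²
x = √(2mgh/k) = √(2 × 1.50 × 9.81 × 4.13 / 3490) = 0.1866 m

x = 0.187 m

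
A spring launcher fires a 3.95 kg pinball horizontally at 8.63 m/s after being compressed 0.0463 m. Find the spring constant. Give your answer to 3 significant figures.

Spring PE at full compression equals KE at release: ½kx² = ½mv²
k = mv²/x² = (3.95)(8.63)²/(0.0463)² = 137232 N/m

k = 137000 N/m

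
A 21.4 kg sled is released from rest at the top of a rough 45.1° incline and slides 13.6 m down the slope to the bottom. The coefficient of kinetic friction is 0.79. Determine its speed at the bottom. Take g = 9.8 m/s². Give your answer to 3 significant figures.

v = 6.34 m/s

Taking the bottom as reference, mgh = ½mv² + μ_k N L with h = L sinθ, N = mg cosθ:
mgh = mgL sinθ = (21.4)(9.8)(13.6)sin45.1° = 2020.3 J
W_f = μ_k mg cosθ · L = (0.79)(21.4)(9.8)cos45.1°·13.6 = 1590 J
½mv² = 2020.3 − 1590 = 429.83 J
v = √(2 × 429.83/21.4) = 6.338 m/s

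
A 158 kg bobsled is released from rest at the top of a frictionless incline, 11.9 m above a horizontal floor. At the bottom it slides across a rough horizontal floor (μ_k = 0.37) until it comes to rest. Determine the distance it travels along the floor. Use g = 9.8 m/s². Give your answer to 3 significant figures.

Applying the work–energy principle:
At rest all PE has been dissipated by friction: mgh = μ_k m g d
d = h/μ_k = 11.9/0.37 = 32.16 m

d = 32.2 m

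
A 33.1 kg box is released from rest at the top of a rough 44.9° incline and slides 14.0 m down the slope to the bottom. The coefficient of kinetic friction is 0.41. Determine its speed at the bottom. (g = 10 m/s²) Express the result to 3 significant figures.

Taking the bottom as reference, mgh = ½mv² + μ_k N L with h = L sinθ, N = mg cosθ:
mgh = mgL sinθ = (33.1)(10)(14.0)sin44.9° = 3271.0 J
W_f = μ_k mg cosθ · L = (0.41)(33.1)(10)cos44.9°·14.0 = 1346 J
½mv² = 3271.0 − 1346 = 1925.2 J
v = √(2 × 1925.2/33.1) = 10.79 m/s

v = 10.8 m/s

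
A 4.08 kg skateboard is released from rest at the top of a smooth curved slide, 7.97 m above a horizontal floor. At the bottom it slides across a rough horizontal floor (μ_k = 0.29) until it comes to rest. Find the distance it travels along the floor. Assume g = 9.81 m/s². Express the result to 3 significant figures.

d = 27.5 m

Applying the work–energy principle:
At rest all PE has been dissipated by friction: mgh = μ_k m g d
d = h/μ_k = 7.97/0.29 = 27.48 m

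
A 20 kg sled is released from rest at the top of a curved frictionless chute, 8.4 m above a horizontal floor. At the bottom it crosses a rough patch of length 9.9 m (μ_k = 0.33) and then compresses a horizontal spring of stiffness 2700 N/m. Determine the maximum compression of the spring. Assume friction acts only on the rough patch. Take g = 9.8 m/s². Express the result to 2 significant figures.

Initial energy: E₁ = mgh = (20)(9.8)(8.4) = 1646.4 J
Friction removes W_f = μ_k mg d = (0.33)(20)(9.8)(9.9) = 640.3 J
Energy reaching the spring: E = 1646.4 − 640.3 = 1006.1 J
At max compression ½kx² = E ⇒ x = √(2E/k) = √(2 × 1006.1/2700) = 0.8633 m

x = 0.86 m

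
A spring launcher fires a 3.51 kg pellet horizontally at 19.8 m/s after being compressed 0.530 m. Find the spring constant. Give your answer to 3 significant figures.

k = 4900 N/m

½kx² = ½mv²
k = mv²/x² = (3.51)(19.8)²/(0.530)² = 4899 N/m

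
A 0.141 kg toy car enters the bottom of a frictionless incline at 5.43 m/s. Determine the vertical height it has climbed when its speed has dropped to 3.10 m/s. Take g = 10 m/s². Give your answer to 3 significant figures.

h = 0.994 m

Conservation of energy: ½mv₁² = ½mv₂² + mgh
h = (v₁² − v₂²)/(2g) = (5.43² − 3.10²)/(2 × 10) = 0.9937 m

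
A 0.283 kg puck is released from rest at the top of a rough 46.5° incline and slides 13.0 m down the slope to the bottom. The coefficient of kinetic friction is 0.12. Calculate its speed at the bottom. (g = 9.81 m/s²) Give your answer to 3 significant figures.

v = 12.8 m/s

Energy: mgh = ½mv² + W_f, with h = L sinθ and W_f = μ_k (mg cosθ) L
mgh = mgL sinθ = (0.283)(9.81)(13.0)sin46.5° = 26.179 J
W_f = μ_k mg cosθ · L = (0.12)(0.283)(9.81)cos46.5°·13.0 = 2.981 J
½mv² = 26.179 − 2.981 = 23.198 J
v = √(2 × 23.198/0.283) = 12.80 m/s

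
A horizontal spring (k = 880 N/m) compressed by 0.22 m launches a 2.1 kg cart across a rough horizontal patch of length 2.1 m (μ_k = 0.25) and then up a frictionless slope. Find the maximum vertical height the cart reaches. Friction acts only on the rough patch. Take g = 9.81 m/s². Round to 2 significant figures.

h = 0.51 m

Spring energy: E₀ = ½kx² = ½(880)(0.22)² = 21.296 J
Friction: W_f = μ_k mg d = (0.25)(2.1)(9.81)(2.1) = 10.82 J
Energy at base of ramp: E = 21.296 − 10.82 = 10.480 J
At max height all remaining energy is PE: mgh = E ⇒ h = E/(mg) = 10.480/(2.1 × 9.81) = 0.5087 m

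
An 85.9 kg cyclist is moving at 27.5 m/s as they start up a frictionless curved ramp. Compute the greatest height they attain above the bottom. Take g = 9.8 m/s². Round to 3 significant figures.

By energy conservation, ½mv² = mgh
h = v²/(2g) = 27.5²/(2 × 9.8) = 38.58 m

h = 38.6 m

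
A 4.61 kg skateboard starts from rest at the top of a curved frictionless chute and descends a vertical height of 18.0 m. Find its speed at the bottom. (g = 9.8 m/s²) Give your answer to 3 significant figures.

Mechanical energy is conserved (no friction): mgh = ½mv²
The mass cancels from both sides.
v = √(2gh) = √(2 × 9.8 × 18.0) = √352.80 = 18.78 m/s

v = 18.8 m/s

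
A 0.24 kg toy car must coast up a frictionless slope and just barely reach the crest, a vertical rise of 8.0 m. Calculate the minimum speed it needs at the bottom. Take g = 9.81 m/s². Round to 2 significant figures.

v = 13 m/s

At the top it is momentarily at rest, so all KE converts to PE: ½mv² = mgh
v = √(2gh) = √(2 × 9.81 × 8.0) = 12.53 m/s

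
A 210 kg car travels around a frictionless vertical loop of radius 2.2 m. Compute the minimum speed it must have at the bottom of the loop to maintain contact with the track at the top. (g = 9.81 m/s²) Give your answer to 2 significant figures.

v = 10 m/s

At the top: mg = mv_top²/r ⇒ v_top² = gr = 21.58 m²/s²
Energy from bottom to top (height 2r): ½mv_bot² = ½mv_top² + mg(2r)
v_bot² = gr + 4gr = 5gr = 107.9
v_bot = √(5gr) = 10.39 m/s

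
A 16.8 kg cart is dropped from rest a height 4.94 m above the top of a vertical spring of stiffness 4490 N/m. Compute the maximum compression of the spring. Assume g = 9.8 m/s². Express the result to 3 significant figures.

Take the reference level at the top of the uncompressed spring. At max compression the cart has fallen H + x and is momentarily at rest:
mg(H + x) = ½kx²
½(4490)x² − (16.8)(9.8)x − (16.8)(9.8)(4.94) = 0
2245x² − 164.6x − 813.3 = 0
x = [164.6 + √(27106 + 7.3036e+06)]/(2 × 2245) = 0.6397 m

x = 0.640 m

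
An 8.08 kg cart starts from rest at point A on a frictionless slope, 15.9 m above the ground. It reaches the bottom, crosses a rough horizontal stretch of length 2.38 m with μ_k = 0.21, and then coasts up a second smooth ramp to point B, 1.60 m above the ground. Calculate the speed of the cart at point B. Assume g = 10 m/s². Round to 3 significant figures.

v = 16.6 m/s

Energy at A: mgh₁ = (8.08)(10)(15.9) = 1284.7 J
Friction loss: W_f = μ_k mg d = 40.38 J
At B: ½mv² + mgh₂ = mgh₁ − W_f
½mv² = 1284.7 − 40.38 − 129.28 = 1115.1 J
v = √(2 × 1115.1/8.08) = 16.61 m/s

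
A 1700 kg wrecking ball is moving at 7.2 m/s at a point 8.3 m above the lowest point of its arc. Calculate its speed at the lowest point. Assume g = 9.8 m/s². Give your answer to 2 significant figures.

Energy conservation between the two points: ½mv₀² + mgh = ½mv²
The mass cancels from both sides.
v² = v₀² + 2gh = (7.2)² + 2(9.8)(8.3) = 214.52
v = √214.52 = 14.65 m/s

v = 15 m/s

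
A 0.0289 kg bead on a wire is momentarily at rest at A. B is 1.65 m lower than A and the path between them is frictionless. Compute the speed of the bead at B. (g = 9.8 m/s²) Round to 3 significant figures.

By conservation of mechanical energy, mgh = ½mv²
v = √(2gh) = √(2 × 9.8 × 1.65) = √32.340 = 5.687 m/s

v = 5.69 m/s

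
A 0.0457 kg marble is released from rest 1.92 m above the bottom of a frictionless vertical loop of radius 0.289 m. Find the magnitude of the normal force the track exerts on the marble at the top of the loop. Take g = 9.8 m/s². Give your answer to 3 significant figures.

Energy from release to top (height 2r): mgh = ½mv_top² + mg(2r)
v_top² = 2g(h − 2r) = 2(9.8)(1.92 − 0.5780) = 26.303 m²/s²
At the top, both N and weight point toward the centre: N + mg = mv_top²/r
N = m(v_top²/r − g) = 0.0457(26.303/0.289 − 9.8) = 3.712 N

N = 3.71 N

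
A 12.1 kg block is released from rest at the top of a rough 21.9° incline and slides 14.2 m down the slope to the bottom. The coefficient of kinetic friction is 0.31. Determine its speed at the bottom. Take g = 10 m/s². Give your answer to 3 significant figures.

v = 4.92 m/s

Taking the bottom as reference, mgh = ½mv² + μ_k N L with h = L sinθ, N = mg cosθ:
mgh = mgL sinθ = (12.1)(10)(14.2)sin21.9° = 640.87 J
W_f = μ_k mg cosθ · L = (0.31)(12.1)(10)cos21.9°·14.2 = 494.2 J
½mv² = 640.87 − 494.2 = 146.66 J
v = √(2 × 146.66/12.1) = 4.924 m/s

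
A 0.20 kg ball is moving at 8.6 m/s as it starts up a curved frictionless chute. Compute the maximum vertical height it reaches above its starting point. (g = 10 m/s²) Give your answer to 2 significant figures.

By energy conservation, ½mv² = mgh
h = v²/(2g) = 8.6²/(2 × 10) = 3.698 m

h = 3.7 m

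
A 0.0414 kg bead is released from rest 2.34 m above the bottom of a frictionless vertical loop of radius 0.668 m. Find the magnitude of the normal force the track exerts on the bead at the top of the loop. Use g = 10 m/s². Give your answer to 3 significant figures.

N = 0.830 N

Energy from release to top (height 2r): mgh = ½mv_top² + mg(2r)
v_top² = 2g(h − 2r) = 2(10)(2.34 − 1.336) = 20.080 m²/s²
At the top, both N and weight point toward the centre: N + mg = mv_top²/r
N = m(v_top²/r − g) = 0.0414(20.080/0.668 − 10) = 0.8305 N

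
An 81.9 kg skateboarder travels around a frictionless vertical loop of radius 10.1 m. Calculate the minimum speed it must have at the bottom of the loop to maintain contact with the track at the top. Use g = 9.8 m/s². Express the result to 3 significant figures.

At the top: mg = mv_top²/r ⇒ v_top² = gr = 98.98 m²/s²
Energy from bottom to top (height 2r): ½mv_bot² = ½mv_top² + mg(2r)
v_bot² = gr + 4gr = 5gr = 494.9
v_bot = √(5gr) = 22.25 m/s

v = 22.2 m/s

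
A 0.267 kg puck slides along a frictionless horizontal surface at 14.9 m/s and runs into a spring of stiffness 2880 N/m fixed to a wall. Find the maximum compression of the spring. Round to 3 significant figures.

x = 0.143 m

All KE is stored as spring PE at maximum compression: ½mv² = ½kx²
x = v√(m/k) = 14.9 × √(0.267/2880) = 0.1435 m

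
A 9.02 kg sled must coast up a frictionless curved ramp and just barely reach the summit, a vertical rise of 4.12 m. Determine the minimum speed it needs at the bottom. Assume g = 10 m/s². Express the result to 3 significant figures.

At the top it is momentarily at rest, so all KE converts to PE: ½mv² = mgh
v = √(2gh) = √(2 × 10 × 4.12) = 9.077 m/s

v = 9.08 m/s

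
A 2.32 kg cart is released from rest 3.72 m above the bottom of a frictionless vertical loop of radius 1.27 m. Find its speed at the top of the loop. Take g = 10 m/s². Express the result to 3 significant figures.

Energy conservation: mgh = ½mv_top² + mg(2r)
v_top² = 2g(h − 2r) = 2(10)(3.72 − 2.540) = 23.60
v_top = 4.858 m/s

v = 4.86 m/s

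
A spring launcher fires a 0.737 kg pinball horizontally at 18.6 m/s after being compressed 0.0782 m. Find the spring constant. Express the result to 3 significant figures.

k = 41700 N/m

½kx² = ½mv²
k = mv²/x² = (0.737)(18.6)²/(0.0782)² = 41695 N/m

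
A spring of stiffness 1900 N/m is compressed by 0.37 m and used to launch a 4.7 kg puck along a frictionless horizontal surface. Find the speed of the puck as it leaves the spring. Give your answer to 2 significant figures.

Conservation of energy: ½kx² = ½mv²
v = x√(k/m) = 0.37 × √(1900/4.7) = 7.439 m/s

v = 7.4 m/s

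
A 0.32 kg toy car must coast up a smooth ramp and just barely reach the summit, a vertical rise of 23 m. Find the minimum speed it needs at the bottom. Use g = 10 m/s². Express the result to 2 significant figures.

v = 21 m/s

At the top it is momentarily at rest, so all KE converts to PE: ½mv² = mgh
v = √(2gh) = √(2 × 10 × 23) = 21.45 m/s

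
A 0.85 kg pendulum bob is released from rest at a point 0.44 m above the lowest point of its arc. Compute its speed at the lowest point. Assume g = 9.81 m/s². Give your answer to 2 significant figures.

Equating total energy at the two states: mgh = ½mv²
The mass cancels from both sides.
v = √(2gh) = √(2 × 9.81 × 0.44) = √8.6328 = 2.938 m/s

v = 2.9 m/s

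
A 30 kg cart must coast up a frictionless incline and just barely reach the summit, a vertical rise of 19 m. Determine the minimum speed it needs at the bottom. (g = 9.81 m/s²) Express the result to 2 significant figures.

At the top it is momentarily at rest, so all KE converts to PE: ½mv² = mgh
v = √(2gh) = √(2 × 9.81 × 19) = 19.31 m/s

v = 19 m/s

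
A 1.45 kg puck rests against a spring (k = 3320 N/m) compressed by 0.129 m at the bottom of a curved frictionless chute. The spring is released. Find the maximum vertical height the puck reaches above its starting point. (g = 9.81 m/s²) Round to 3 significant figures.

h = 1.94 m

All spring PE becomes gravitational PE at the highest point: ½kx² = mgh
h = kx²/(2mg) = (3320)(0.129)²/(2 × 1.45 × 9.81) = 1.942 m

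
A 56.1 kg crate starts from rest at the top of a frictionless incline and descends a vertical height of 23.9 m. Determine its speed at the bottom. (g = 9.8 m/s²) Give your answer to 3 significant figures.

v = 21.6 m/s

By conservation of mechanical energy, mgh = ½mv²
v = √(2gh) = √(2 × 9.8 × 23.9) = √468.44 = 21.64 m/s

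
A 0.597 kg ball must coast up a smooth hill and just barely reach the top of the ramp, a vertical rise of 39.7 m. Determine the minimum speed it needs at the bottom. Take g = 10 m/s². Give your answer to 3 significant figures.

v = 28.2 m/s

At the top it is momentarily at rest, so all KE converts to PE: ½mv² = mgh
v = √(2gh) = √(2 × 10 × 39.7) = 28.18 m/s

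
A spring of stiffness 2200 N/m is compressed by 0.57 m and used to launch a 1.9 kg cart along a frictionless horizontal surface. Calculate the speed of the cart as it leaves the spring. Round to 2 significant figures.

The cart leaves the spring when the spring is at natural length, so ½kx² = ½mv²
v = x√(k/m) = 0.57 × √(2200/1.9) = 19.40 m/s

v = 19 m/s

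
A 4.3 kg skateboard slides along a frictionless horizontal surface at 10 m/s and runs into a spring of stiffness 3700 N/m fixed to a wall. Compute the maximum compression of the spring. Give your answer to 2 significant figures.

x = 0.34 m

At max compression the skateboard is momentarily at rest: ½mv² = ½kx²
x = v√(m/k) = 10 × √(4.3/3700) = 0.3409 m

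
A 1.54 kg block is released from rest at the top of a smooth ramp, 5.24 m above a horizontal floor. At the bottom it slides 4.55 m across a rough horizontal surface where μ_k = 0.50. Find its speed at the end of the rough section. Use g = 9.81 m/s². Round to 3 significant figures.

Applying the work–energy principle:
mgh = ½mv² + μ_k m g d
W_f = μ_k mg d = (0.50)(1.54)(9.81)(4.55) = 34.37 J
½mv² = mgh − W_f = 79.163 − 34.37 = 44.793 J
v = √(2 × 44.793/1.54) = 7.627 m/s

v = 7.63 m/s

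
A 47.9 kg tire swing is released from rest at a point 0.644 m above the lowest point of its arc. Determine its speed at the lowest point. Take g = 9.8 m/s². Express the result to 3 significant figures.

v = 3.55 m/s

Equating total energy at the two states: mgh = ½mv²
The mass cancels from both sides.
v = √(2gh) = √(2 × 9.8 × 0.644) = √12.622 = 3.553 m/s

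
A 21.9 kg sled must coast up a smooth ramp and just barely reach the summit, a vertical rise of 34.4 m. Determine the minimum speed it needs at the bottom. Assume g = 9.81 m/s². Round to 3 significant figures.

v = 26.0 m/s

At the top it is momentarily at rest, so all KE converts to PE: ½mv² = mgh
v = √(2gh) = √(2 × 9.81 × 34.4) = 25.98 m/s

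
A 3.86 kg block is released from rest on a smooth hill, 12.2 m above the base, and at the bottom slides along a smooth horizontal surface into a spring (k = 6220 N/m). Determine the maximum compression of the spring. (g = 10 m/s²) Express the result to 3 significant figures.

At max compression the block is momentarily at rest: mgh = ½kx²
x = √(2mgh/k) = √(2 × 3.86 × 10 × 12.2 / 6220) = 0.3891 m

x = 0.389 m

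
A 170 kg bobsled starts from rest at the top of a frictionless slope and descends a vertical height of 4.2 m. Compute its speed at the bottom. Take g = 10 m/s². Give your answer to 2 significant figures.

Mechanical energy is conserved (no friction): mgh = ½mv²
v = √(2gh) = √(2 × 10 × 4.2) = √84.000 = 9.165 m/s

v = 9.2 m/s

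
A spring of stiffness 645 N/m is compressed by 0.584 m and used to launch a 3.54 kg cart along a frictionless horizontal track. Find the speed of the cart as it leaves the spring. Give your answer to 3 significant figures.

v = 7.88 m/s

Conservation of energy: ½kx² = ½mv²
v = x√(k/m) = 0.584 × √(645/3.54) = 7.883 m/s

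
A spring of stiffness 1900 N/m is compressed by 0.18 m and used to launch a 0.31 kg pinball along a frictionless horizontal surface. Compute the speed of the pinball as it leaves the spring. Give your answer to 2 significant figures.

The pinball leaves the spring when the spring is at natural length, so ½kx² = ½mv²
v = x√(k/m) = 0.18 × √(1900/0.31) = 14.09 m/s

v = 14 m/s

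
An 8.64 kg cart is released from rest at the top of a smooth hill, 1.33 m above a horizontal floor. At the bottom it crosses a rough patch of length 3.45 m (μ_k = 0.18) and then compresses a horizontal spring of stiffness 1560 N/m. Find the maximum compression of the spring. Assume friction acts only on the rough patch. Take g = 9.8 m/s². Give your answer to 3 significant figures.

x = 0.277 m

Initial energy: E₁ = mgh = (8.64)(9.8)(1.33) = 112.61 J
Friction removes W_f = μ_k mg d = (0.18)(8.64)(9.8)(3.45) = 52.58 J
Energy reaching the spring: E = 112.61 − 52.58 = 60.032 J
At max compression ½kx² = E ⇒ x = √(2E/k) = √(2 × 60.032/1560) = 0.2774 m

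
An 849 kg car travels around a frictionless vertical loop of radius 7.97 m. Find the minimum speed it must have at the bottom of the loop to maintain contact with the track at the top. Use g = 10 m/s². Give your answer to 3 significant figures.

v = 20.0 m/s

At the top: mg = mv_top²/r ⇒ v_top² = gr = 79.70 m²/s²
Energy from bottom to top (height 2r): ½mv_bot² = ½mv_top² + mg(2r)
v_bot² = gr + 4gr = 5gr = 398.5
v_bot = √(5gr) = 19.96 m/s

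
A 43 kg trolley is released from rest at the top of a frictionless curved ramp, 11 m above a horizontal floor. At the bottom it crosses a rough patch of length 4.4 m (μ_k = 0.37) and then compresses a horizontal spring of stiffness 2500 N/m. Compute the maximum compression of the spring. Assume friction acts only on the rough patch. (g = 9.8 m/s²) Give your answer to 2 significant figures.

x = 1.8 m

Initial energy: E₁ = mgh = (43)(9.8)(11) = 4635.4 J
Friction removes W_f = μ_k mg d = (0.37)(43)(9.8)(4.4) = 686.0 J
Energy reaching the spring: E = 4635.4 − 686.0 = 3949.4 J
At max compression ½kx² = E ⇒ x = √(2E/k) = √(2 × 3949.4/2500) = 1.777 m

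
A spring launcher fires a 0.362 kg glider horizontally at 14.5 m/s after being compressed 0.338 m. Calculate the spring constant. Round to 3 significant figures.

k = 666 N/m

½kx² = ½mv²
k = mv²/x² = (0.362)(14.5)²/(0.338)² = 666.2 N/m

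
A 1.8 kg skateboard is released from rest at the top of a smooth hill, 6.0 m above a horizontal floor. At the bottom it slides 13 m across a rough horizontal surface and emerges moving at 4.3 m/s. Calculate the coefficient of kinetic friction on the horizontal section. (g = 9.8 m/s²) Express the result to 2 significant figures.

Energy at the top = energy at the end + work done against friction:
mgh = ½mv² + μ_k m g d
mgh = 105.84 J; ½mv² = 16.641 J
W_f = 105.84 − 16.641 = 89.20 J
μ_k = W_f/(mg·d) = 89.20/(17.64 × 13) = 0.3890

μ_k = 0.39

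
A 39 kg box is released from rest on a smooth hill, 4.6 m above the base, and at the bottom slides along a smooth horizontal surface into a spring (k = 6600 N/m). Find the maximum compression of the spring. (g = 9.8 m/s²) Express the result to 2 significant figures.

Gravitational PE at the top equals spring PE at max compression: mgh = ½kx²
x = √(2mgh/k) = √(2 × 39 × 9.8 × 4.6 / 6600) = 0.7299 m

x = 0.73 m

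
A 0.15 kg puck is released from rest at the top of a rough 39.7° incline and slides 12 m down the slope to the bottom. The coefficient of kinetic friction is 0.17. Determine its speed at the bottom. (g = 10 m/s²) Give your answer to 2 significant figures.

v = 11 m/s

Energy: mgh = ½mv² + W_f, with h = L sinθ and W_f = μ_k (mg cosθ) L
mgh = mgL sinθ = (0.15)(10)(12)sin39.7° = 11.498 J
W_f = μ_k mg cosθ · L = (0.17)(0.15)(10)cos39.7°·12 = 2.354 J
½mv² = 11.498 − 2.354 = 9.1435 J
v = √(2 × 9.1435/0.15) = 11.04 m/s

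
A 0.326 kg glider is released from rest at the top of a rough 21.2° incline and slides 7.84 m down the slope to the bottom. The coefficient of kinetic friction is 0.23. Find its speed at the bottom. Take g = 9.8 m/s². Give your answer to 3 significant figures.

v = 4.76 m/s

Work–energy: mg(L sinθ) − μ_k(mg cosθ)L = ½mv²
mgh = mgL sinθ = (0.326)(9.8)(7.84)sin21.2° = 9.0577 J
W_f = μ_k mg cosθ · L = (0.23)(0.326)(9.8)cos21.2°·7.84 = 5.371 J
½mv² = 9.0577 − 5.371 = 3.6867 J
v = √(2 × 3.6867/0.326) = 4.756 m/s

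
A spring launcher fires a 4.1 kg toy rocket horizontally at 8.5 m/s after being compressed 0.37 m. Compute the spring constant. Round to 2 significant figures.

½kx² = ½mv²
k = mv²/x² = (4.1)(8.5)²/(0.37)² = 2164 N/m

k = 2200 N/m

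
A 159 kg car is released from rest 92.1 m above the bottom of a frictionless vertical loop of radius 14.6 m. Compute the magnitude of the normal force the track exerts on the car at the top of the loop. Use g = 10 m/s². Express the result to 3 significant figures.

N = 12100 N

Energy from release to top (height 2r): mgh = ½mv_top² + mg(2r)
v_top² = 2g(h − 2r) = 2(10)(92.1 − 29.20) = 1258.0 m²/s²
At the top, both N and weight point toward the centre: N + mg = mv_top²/r
N = m(v_top²/r − g) = 159(1258.0/14.6 − 10) = 12110 N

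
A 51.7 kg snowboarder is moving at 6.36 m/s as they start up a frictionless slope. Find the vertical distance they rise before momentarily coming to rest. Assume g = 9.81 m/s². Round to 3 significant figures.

By energy conservation, ½mv² = mgh
h = v²/(2g) = 6.36²/(2 × 9.81) = 2.062 m

h = 2.06 m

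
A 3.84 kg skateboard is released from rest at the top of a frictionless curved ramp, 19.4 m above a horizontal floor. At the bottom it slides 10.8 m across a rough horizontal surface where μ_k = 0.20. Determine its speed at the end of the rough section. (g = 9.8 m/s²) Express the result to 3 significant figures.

Energy bookkeeping (friction removes W_f = μ_k N d):
mgh = ½mv² + μ_k m g d
W_f = μ_k mg d = (0.20)(3.84)(9.8)(10.8) = 81.29 J
½mv² = mgh − W_f = 730.06 − 81.29 = 648.78 J
v = √(2 × 648.78/3.84) = 18.38 m/s

v = 18.4 m/s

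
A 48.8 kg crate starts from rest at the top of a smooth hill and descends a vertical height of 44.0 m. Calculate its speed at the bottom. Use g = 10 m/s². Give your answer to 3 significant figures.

v = 29.7 m/s

Mechanical energy is conserved (no friction): mgh = ½mv²
v = √(2gh) = √(2 × 10 × 44.0) = √880.00 = 29.66 m/s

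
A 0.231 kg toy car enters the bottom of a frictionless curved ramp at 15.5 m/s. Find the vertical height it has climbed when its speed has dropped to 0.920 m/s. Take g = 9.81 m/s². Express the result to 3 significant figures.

Conservation of energy: ½mv₁² = ½mv₂² + mgh
h = (v₁² − v₂²)/(2g) = (15.5² − 0.920²)/(2 × 9.81) = 12.20 m

h = 12.2 m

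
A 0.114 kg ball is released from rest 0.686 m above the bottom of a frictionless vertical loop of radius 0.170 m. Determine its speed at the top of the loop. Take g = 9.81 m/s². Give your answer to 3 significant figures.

Energy conservation: mgh = ½mv_top² + mg(2r)
v_top² = 2g(h − 2r) = 2(9.81)(0.686 − 0.3400) = 6.789
v_top = 2.605 m/s

v = 2.61 m/s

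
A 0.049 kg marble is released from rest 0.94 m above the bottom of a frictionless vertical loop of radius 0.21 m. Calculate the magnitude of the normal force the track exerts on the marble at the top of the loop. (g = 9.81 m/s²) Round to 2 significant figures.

Energy from release to top (height 2r): mgh = ½mv_top² + mg(2r)
v_top² = 2g(h − 2r) = 2(9.81)(0.94 − 0.4200) = 10.202 m²/s²
At the top, both N and weight point toward the centre: N + mg = mv_top²/r
N = m(v_top²/r − g) = 0.049(10.202/0.21 − 9.81) = 1.900 N

N = 1.9 N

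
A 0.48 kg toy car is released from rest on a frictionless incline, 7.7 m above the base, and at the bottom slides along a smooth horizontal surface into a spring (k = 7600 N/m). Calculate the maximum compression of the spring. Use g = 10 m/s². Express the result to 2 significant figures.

x = 0.099 m

Energy conservation (no friction) from release to max compression: mgh = ½kx²
x = √(2mgh/k) = √(2 × 0.48 × 10 × 7.7 / 7600) = 0.09862 m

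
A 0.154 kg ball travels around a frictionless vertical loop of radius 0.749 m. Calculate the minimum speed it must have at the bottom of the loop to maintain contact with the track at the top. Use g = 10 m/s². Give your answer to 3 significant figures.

v = 6.12 m/s

At the top: mg = mv_top²/r ⇒ v_top² = gr = 7.490 m²/s²
Energy from bottom to top (height 2r): ½mv_bot² = ½mv_top² + mg(2r)
v_bot² = gr + 4gr = 5gr = 37.45
v_bot = √(5gr) = 6.120 m/s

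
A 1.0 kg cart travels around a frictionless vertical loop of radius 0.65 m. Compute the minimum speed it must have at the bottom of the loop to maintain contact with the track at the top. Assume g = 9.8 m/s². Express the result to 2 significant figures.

v = 5.6 m/s

At the top: mg = mv_top²/r ⇒ v_top² = gr = 6.370 m²/s²
Energy from bottom to top (height 2r): ½mv_bot² = ½mv_top² + mg(2r)
v_bot² = gr + 4gr = 5gr = 31.85
v_bot = √(5gr) = 5.644 m/s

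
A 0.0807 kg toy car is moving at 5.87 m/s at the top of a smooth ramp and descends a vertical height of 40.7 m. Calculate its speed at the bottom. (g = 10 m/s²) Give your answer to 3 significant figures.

By conservation of mechanical energy, ½mv₀² + mgh = ½mv²
The mass cancels from both sides.
v² = v₀² + 2gh = (5.87)² + 2(10)(40.7) = 848.46
v = √848.46 = 29.13 m/s

v = 29.1 m/s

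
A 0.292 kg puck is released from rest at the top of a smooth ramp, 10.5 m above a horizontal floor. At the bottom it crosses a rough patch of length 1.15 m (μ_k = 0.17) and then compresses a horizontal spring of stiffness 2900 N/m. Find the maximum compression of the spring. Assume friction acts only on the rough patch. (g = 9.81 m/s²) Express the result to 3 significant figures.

Initial energy: E₁ = mgh = (0.292)(9.81)(10.5) = 30.077 J
Friction removes W_f = μ_k mg d = (0.17)(0.292)(9.81)(1.15) = 0.5600 J
Energy reaching the spring: E = 30.077 − 0.5600 = 29.517 J
At max compression ½kx² = E ⇒ x = √(2E/k) = √(2 × 29.517/2900) = 0.1427 m

x = 0.143 m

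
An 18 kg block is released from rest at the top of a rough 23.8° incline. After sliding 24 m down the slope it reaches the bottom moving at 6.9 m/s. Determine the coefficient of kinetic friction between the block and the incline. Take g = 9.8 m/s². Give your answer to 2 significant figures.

μ_k = 0.33

Energy balance down the incline: mg L sinθ − ½mv² = μ_k (mg cosθ) L
mgL sinθ = 1708.4 J; ½mv² = 428.49 J
W_f = 1708.4 − 428.49 = 1280 J
μ_k = W_f/(mg cosθ · L) = 1280/(161.4 × 24) = 0.3304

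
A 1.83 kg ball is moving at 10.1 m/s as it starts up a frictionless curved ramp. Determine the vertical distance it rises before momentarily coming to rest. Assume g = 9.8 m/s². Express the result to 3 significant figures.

By energy conservation, ½mv² = mgh
h = v²/(2g) = 10.1²/(2 × 9.8) = 5.205 m

h = 5.20 m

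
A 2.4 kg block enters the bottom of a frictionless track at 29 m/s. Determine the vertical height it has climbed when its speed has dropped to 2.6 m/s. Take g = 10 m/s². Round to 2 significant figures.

h = 42 m

Conservation of energy: ½mv₁² = ½mv₂² + mgh
h = (v₁² − v₂²)/(2g) = (29² − 2.6²)/(2 × 10) = 41.71 m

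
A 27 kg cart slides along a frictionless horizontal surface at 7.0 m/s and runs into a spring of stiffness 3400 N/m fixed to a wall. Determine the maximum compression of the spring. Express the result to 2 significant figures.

Conservation of energy between contact and max compression: ½mv² = ½kx²
x = v√(m/k) = 7.0 × √(27/3400) = 0.6238 m

x = 0.62 m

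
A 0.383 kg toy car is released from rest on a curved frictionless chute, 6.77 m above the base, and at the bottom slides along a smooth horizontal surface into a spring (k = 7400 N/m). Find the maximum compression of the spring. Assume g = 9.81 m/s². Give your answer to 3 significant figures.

Gravitational PE at the top equals spring PE at max compression: mgh = ½kx²
x = √(2mgh/k) = √(2 × 0.383 × 9.81 × 6.77 / 7400) = 0.08291 m

x = 0.0829 m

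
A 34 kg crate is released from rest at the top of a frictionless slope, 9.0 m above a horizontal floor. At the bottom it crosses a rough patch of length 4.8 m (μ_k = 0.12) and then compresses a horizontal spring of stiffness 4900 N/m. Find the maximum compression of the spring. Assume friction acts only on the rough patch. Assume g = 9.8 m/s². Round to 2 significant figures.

Initial energy: E₁ = mgh = (34)(9.8)(9.0) = 2998.8 J
Friction removes W_f = μ_k mg d = (0.12)(34)(9.8)(4.8) = 191.9 J
Energy reaching the spring: E = 2998.8 − 191.9 = 2806.9 J
At max compression ½kx² = E ⇒ x = √(2E/k) = √(2 × 2806.9/4900) = 1.070 m

x = 1.1 m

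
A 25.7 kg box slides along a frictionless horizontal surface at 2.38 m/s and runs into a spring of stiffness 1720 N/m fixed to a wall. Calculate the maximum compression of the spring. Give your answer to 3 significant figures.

x = 0.291 m

At max compression the box is momentarily at rest: ½mv² = ½kx²
x = v√(m/k) = 2.38 × √(25.7/1720) = 0.2909 m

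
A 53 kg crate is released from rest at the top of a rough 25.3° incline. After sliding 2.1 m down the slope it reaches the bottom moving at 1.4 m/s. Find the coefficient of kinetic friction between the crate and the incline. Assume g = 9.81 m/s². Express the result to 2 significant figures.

mgh = ½mv² + μ_k (mg cosθ) L, with h = L sinθ
mgL sinθ = 466.61 J; ½mv² = 51.940 J
W_f = 466.61 − 51.940 = 414.7 J
μ_k = W_f/(mg cosθ · L) = 414.7/(470.1 × 2.1) = 0.4201

μ_k = 0.42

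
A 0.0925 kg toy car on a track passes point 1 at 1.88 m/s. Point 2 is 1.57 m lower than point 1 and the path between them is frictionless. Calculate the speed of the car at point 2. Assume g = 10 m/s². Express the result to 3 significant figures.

v = 5.91 m/s

By conservation of mechanical energy, ½mv₀² + mgh = ½mv²
v² = v₀² + 2gh = (1.88)² + 2(10)(1.57) = 34.934
v = √34.934 = 5.911 m/s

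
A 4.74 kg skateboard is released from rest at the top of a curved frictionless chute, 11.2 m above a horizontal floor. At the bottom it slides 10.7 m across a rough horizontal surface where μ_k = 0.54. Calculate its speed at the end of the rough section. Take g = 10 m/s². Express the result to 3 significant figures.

v = 10.4 m/s

Energy at the top = energy at the end + work done against friction:
mgh = ½mv² + μ_k m g d
W_f = μ_k mg d = (0.54)(4.74)(10)(10.7) = 273.9 J
½mv² = mgh − W_f = 530.88 − 273.9 = 257.00 J
v = √(2 × 257.00/4.74) = 10.41 m/s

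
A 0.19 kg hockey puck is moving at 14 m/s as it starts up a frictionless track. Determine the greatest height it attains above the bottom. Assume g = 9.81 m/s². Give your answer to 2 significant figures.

h = 10 m

By energy conservation, ½mv² = mgh
h = v²/(2g) = 14²/(2 × 9.81) = 9.990 m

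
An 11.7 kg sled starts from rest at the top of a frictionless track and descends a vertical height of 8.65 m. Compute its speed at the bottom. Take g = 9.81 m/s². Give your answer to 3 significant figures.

By conservation of mechanical energy, mgh = ½mv²
The mass cancels from both sides.
v = √(2gh) = √(2 × 9.81 × 8.65) = √169.71 = 13.03 m/s

v = 13.0 m/s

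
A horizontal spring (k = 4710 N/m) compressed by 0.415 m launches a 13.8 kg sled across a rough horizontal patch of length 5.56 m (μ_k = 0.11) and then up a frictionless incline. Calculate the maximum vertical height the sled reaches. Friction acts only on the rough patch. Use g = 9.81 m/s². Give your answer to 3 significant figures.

h = 2.38 m

Spring energy: E₀ = ½kx² = ½(4710)(0.415)² = 405.59 J
Friction: W_f = μ_k mg d = (0.11)(13.8)(9.81)(5.56) = 82.80 J
Energy at base of ramp: E = 405.59 − 82.80 = 322.79 J
At max height all remaining energy is PE: mgh = E ⇒ h = E/(mg) = 322.79/(13.8 × 9.81) = 2.384 m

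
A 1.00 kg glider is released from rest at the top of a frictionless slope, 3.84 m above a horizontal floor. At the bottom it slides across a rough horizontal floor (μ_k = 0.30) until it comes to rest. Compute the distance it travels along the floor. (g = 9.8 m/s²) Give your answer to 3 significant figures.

Applying the work–energy principle:
At rest all PE has been dissipated by friction: mgh = μ_k m g d
d = h/μ_k = 3.84/0.30 = 12.80 m

d = 12.8 m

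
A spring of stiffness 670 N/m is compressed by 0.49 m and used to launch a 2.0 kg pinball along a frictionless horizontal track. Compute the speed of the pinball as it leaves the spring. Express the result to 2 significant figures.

The pinball leaves the spring when the spring is at natural length, so ½kx² = ½mv²
v = x√(k/m) = 0.49 × √(670/2.0) = 8.968 m/s

v = 9.0 m/s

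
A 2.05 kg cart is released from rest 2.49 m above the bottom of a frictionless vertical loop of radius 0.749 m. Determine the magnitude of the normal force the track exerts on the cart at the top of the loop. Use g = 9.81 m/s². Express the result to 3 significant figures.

N = 33.2 N

Energy from release to top (height 2r): mgh = ½mv_top² + mg(2r)
v_top² = 2g(h − 2r) = 2(9.81)(2.49 − 1.498) = 19.463 m²/s²
At the top, both N and weight point toward the centre: N + mg = mv_top²/r
N = m(v_top²/r − g) = 2.05(19.463/0.749 − 9.81) = 33.16 N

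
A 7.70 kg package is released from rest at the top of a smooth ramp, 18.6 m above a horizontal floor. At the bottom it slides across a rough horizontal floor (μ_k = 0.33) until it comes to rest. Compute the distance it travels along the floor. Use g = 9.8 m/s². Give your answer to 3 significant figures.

d = 56.4 m

Energy at the top = energy at the end + work done against friction:
At rest all PE has been dissipated by friction: mgh = μ_k m g d
d = h/μ_k = 18.6/0.33 = 56.36 m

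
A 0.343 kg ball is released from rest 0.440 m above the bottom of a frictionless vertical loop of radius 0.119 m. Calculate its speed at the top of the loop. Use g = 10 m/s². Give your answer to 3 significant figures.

Energy conservation: mgh = ½mv_top² + mg(2r)
v_top² = 2g(h − 2r) = 2(10)(0.440 − 0.2380) = 4.040
v_top = 2.010 m/s

v = 2.01 m/s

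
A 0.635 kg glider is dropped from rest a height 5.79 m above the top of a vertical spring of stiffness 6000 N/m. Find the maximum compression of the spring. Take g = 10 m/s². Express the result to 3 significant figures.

Let x be the compression. The total drop is H + x, and the glider is instantaneously at rest at max compression, so energy conservation gives:
mg(H + x) = ½kx²
½(6000)x² − (0.635)(10)x − (0.635)(10)(5.79) = 0
3000x² − 6.350x − 36.77 = 0
x = [6.350 + √(40.32 + 441198)]/(2 × 3000) = 0.1118 m

x = 0.112 m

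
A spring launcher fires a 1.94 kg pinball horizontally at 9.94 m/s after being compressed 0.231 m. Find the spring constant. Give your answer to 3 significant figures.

Energy stored in the spring equals the launch KE: ½kx² = ½mv²
k = mv²/x² = (1.94)(9.94)²/(0.231)² = 3592 N/m

k = 3590 N/m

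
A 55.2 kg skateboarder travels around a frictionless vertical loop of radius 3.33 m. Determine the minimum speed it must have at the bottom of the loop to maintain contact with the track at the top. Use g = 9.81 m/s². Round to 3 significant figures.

v = 12.8 m/s

At the top: mg = mv_top²/r ⇒ v_top² = gr = 32.67 m²/s²
Energy from bottom to top (height 2r): ½mv_bot² = ½mv_top² + mg(2r)
v_bot² = gr + 4gr = 5gr = 163.3
v_bot = √(5gr) = 12.78 m/s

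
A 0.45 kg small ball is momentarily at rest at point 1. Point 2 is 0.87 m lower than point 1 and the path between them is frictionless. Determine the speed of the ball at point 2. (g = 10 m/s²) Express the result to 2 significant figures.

v = 4.2 m/s

Mechanical energy is conserved (no friction): mgh = ½mv²
The mass cancels from both sides.
v = √(2gh) = √(2 × 10 × 0.87) = √17.400 = 4.171 m/s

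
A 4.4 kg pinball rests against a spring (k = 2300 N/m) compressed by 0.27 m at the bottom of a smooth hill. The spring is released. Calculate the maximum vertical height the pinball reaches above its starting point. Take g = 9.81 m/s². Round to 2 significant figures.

h = 1.9 m

Energy conservation from release to the highest point: ½kx² = mgh
h = kx²/(2mg) = (2300)(0.27)²/(2 × 4.4 × 9.81) = 1.942 m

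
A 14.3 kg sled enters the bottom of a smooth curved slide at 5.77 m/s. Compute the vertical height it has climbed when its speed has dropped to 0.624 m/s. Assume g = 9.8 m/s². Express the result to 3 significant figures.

Conservation of energy: ½mv₁² = ½mv₂² + mgh
h = (v₁² − v₂²)/(2g) = (5.77² − 0.624²)/(2 × 9.8) = 1.679 m

h = 1.68 m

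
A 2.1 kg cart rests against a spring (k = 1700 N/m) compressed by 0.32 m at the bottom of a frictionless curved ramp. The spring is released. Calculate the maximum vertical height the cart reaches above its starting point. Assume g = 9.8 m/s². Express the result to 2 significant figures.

h = 4.2 m

At maximum height the cart is at rest, so ½kx² = mgh
h = kx²/(2mg) = (1700)(0.32)²/(2 × 2.1 × 9.8) = 4.229 m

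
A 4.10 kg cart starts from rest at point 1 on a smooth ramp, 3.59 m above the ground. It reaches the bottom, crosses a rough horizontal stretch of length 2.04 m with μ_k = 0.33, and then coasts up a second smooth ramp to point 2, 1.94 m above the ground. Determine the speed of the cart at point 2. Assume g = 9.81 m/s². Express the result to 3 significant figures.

Energy at 1: mgh₁ = (4.10)(9.81)(3.59) = 144.39 J
Friction loss: W_f = μ_k mg d = 27.08 J
At 2: ½mv² + mgh₂ = mgh₁ − W_f
½mv² = 144.39 − 27.08 − 78.029 = 39.288 J
v = √(2 × 39.288/4.10) = 4.378 m/s

v = 4.38 m/s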